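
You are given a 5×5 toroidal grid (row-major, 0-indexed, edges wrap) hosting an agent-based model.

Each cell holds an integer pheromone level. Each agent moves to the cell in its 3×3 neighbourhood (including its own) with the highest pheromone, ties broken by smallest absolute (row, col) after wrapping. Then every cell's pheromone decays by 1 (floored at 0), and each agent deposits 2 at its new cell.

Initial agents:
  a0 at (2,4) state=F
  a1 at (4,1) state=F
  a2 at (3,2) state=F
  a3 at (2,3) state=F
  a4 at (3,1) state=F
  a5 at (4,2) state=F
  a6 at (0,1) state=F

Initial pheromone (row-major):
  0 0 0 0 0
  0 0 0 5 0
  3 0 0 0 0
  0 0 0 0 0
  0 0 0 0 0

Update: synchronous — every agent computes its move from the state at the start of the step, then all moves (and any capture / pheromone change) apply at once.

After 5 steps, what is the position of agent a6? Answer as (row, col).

t=1: a0@(1,3) a1@(0,0) a2@(2,1) a3@(1,3) a4@(2,0) a5@(0,1) a6@(0,0) | pheromone: 4 2 0 0 0 / 0 0 0 8 0 / 4 2 0 0 0 / 0 0 0 0 0 / 0 0 0 0 0
t=2: a0@(1,3) a1@(0,0) a2@(2,0) a3@(1,3) a4@(2,0) a5@(0,0) a6@(0,0) | pheromone: 9 1 0 0 0 / 0 0 0 11 0 / 7 1 0 0 0 / 0 0 0 0 0 / 0 0 0 0 0
t=3: a0@(1,3) a1@(0,0) a2@(2,0) a3@(1,3) a4@(2,0) a5@(0,0) a6@(0,0) | pheromone: 14 0 0 0 0 / 0 0 0 14 0 / 10 0 0 0 0 / 0 0 0 0 0 / 0 0 0 0 0
t=4: a0@(1,3) a1@(0,0) a2@(2,0) a3@(1,3) a4@(2,0) a5@(0,0) a6@(0,0) | pheromone: 19 0 0 0 0 / 0 0 0 17 0 / 13 0 0 0 0 / 0 0 0 0 0 / 0 0 0 0 0
t=5: a0@(1,3) a1@(0,0) a2@(2,0) a3@(1,3) a4@(2,0) a5@(0,0) a6@(0,0) | pheromone: 24 0 0 0 0 / 0 0 0 20 0 / 16 0 0 0 0 / 0 0 0 0 0 / 0 0 0 0 0

(0, 0)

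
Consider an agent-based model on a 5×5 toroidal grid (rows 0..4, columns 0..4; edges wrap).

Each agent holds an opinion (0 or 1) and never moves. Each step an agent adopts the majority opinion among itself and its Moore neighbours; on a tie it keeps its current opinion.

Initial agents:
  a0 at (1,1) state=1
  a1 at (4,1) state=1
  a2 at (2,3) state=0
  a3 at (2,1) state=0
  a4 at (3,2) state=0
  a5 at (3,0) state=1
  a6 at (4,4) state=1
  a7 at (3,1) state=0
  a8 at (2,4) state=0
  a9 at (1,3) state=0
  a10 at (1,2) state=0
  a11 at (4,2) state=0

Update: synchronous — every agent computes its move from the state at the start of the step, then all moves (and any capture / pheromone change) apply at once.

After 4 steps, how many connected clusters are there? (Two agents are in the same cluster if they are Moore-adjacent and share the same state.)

2

t=1: a0@(1,1):0 a1@(4,1):0 a2@(2,3):0 a3@(2,1):0 a4@(3,2):0 a5@(3,0):1 a6@(4,4):1 a7@(3,1):0 a8@(2,4):0 a9@(1,3):0 a10@(1,2):0 a11@(4,2):0
t=2: a0@(1,1):0 a1@(4,1):0 a2@(2,3):0 a3@(2,1):0 a4@(3,2):0 a5@(3,0):0 a6@(4,4):1 a7@(3,1):0 a8@(2,4):0 a9@(1,3):0 a10@(1,2):0 a11@(4,2):0
t=3: (unchanged — steady state)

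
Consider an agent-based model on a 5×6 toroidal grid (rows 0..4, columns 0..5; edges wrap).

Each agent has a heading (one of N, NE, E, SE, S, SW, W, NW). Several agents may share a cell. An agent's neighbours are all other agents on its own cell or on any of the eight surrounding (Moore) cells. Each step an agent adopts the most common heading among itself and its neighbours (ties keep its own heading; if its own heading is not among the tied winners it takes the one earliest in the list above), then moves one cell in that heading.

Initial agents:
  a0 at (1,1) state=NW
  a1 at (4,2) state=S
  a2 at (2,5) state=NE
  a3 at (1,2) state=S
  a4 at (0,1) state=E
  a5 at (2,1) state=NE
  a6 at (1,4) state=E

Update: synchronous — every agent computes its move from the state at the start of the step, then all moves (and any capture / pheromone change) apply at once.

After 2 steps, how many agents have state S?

t=1: a0@(0,0):NW a1@(0,2):S a2@(1,0):NE a3@(2,2):S a4@(1,1):S a5@(1,2):NE a6@(1,5):E
t=2: a0@(4,5):NW a1@(1,2):S a2@(0,1):NE a3@(3,2):S a4@(2,1):S a5@(2,2):S a6@(1,0):E

4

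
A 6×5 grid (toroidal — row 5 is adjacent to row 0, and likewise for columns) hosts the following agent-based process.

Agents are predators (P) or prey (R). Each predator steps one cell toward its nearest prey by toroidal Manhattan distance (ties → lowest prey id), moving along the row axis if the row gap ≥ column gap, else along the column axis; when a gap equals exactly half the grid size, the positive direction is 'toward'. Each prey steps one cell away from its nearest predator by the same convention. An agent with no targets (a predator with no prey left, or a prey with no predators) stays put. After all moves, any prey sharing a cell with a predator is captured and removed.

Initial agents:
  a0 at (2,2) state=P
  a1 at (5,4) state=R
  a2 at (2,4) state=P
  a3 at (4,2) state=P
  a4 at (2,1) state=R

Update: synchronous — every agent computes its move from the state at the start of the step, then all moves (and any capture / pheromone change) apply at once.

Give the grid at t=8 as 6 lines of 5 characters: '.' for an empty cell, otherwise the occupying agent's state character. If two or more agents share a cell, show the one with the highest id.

t=1: a0@(2,1):P a1@(4,4):R a2@(2,0):P a3@(4,3):P
t=2: a0@(3,1):P a1@(4,0):R a2@(3,0):P a3@(4,4):P
t=3: a0@(4,1):P a1@(5,0):R a2@(4,0):P a3@(4,0):P
t=4: a0@(5,1):P a1@(0,0):R a2@(5,0):P a3@(5,0):P
t=5: a0@(0,1):P a1@(1,0):R a2@(0,0):P a3@(0,0):P
t=6: a0@(1,1):P a1@(2,0):R a2@(1,0):P a3@(1,0):P
t=7: a0@(2,1):P a1@(3,0):R a2@(2,0):P a3@(2,0):P
t=8: a0@(3,1):P a1@(4,0):R a2@(3,0):P a3@(3,0):P

.....
.....
.....
PP...
R....
.....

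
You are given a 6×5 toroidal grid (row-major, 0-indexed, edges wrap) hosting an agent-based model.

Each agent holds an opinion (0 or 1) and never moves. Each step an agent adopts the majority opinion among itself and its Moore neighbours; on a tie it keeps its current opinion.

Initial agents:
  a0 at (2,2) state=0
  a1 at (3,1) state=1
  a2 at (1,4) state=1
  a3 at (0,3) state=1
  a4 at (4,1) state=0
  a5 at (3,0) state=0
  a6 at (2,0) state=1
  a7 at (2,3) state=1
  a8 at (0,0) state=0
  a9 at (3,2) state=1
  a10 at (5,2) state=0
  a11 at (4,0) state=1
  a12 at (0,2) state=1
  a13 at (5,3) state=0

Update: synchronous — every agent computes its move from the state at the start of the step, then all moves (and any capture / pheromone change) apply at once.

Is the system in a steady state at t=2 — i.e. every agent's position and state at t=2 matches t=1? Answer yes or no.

t=1: a0@(2,2):1 a1@(3,1):1 a2@(1,4):1 a3@(0,3):1 a4@(4,1):0 a5@(3,0):1 a6@(2,0):1 a7@(2,3):1 a8@(0,0):0 a9@(3,2):1 a10@(5,2):0 a11@(4,0):1 a12@(0,2):1 a13@(5,3):0
t=2: a0@(2,2):1 a1@(3,1):1 a2@(1,4):1 a3@(0,3):1 a4@(4,1):1 a5@(3,0):1 a6@(2,0):1 a7@(2,3):1 a8@(0,0):0 a9@(3,2):1 a10@(5,2):0 a11@(4,0):1 a12@(0,2):1 a13@(5,3):0

no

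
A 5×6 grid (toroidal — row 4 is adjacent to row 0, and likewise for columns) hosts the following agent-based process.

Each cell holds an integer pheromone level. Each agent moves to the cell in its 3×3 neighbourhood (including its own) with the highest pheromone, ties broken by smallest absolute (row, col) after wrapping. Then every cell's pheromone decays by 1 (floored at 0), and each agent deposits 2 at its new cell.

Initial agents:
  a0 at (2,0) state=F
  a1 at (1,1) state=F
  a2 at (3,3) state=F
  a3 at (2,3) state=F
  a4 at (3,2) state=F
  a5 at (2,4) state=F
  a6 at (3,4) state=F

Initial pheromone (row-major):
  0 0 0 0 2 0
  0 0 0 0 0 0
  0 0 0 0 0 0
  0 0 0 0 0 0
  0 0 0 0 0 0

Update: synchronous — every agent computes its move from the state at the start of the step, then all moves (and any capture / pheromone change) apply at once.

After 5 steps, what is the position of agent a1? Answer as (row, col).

(0, 0)

t=1: a0@(1,0) a1@(0,0) a2@(2,2) a3@(1,2) a4@(2,1) a5@(1,3) a6@(2,3) | pheromone: 2 0 0 0 1 0 / 2 0 2 2 0 0 / 0 2 2 2 0 0 / 0 0 0 0 0 0 / 0 0 0 0 0 0
t=2: a0@(0,0) a1@(0,0) a2@(1,2) a3@(1,2) a4@(1,0) a5@(1,2) a6@(1,2) | pheromone: 5 0 0 0 0 0 / 3 0 9 1 0 0 / 0 1 1 1 0 0 / 0 0 0 0 0 0 / 0 0 0 0 0 0
t=3: a0@(0,0) a1@(0,0) a2@(1,2) a3@(1,2) a4@(0,0) a5@(1,2) a6@(1,2) | pheromone: 10 0 0 0 0 0 / 2 0 16 0 0 0 / 0 0 0 0 0 0 / 0 0 0 0 0 0 / 0 0 0 0 0 0
t=4: a0@(0,0) a1@(0,0) a2@(1,2) a3@(1,2) a4@(0,0) a5@(1,2) a6@(1,2) | pheromone: 15 0 0 0 0 0 / 1 0 23 0 0 0 / 0 0 0 0 0 0 / 0 0 0 0 0 0 / 0 0 0 0 0 0
t=5: a0@(0,0) a1@(0,0) a2@(1,2) a3@(1,2) a4@(0,0) a5@(1,2) a6@(1,2) | pheromone: 20 0 0 0 0 0 / 0 0 30 0 0 0 / 0 0 0 0 0 0 / 0 0 0 0 0 0 / 0 0 0 0 0 0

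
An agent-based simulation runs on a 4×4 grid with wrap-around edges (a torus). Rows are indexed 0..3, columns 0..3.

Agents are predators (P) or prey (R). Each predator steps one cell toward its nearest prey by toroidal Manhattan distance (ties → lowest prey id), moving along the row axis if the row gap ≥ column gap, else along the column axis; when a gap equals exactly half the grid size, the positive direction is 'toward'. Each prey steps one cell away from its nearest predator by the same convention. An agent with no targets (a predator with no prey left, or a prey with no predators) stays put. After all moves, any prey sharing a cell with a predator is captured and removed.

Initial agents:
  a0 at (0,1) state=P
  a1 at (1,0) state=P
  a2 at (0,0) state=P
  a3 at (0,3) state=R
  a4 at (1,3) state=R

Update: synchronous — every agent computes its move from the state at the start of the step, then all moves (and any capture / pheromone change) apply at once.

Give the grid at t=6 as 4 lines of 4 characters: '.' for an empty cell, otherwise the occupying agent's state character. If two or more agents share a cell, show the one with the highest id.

t=1: a0@(0,2):P a1@(1,3):P a2@(0,3):P a4@(1,2):R
t=2: a0@(1,2):P a1@(1,2):P a2@(1,3):P a4@(2,2):R
t=3: a0@(2,2):P a1@(2,2):P a2@(2,3):P a4@(3,2):R
t=4: a0@(3,2):P a1@(3,2):P a2@(3,3):P a4@(0,2):R
t=5: a0@(0,2):P a1@(0,2):P a2@(0,3):P a4@(1,2):R
t=6: a0@(1,2):P a1@(1,2):P a2@(1,3):P a4@(2,2):R

....
..PP
..R.
....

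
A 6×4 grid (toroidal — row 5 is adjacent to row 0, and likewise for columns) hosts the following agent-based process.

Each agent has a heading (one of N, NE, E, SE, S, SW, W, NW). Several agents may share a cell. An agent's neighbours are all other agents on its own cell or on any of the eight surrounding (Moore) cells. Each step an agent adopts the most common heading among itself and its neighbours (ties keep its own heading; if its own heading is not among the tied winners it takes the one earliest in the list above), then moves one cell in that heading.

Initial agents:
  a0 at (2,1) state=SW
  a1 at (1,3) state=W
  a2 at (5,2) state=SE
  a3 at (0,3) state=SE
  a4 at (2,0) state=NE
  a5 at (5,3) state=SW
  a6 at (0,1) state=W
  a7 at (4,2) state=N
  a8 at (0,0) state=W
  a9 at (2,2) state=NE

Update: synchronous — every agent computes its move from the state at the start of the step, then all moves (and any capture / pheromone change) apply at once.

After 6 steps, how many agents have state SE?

t=1: a0@(1,2):NE a1@(1,2):W a2@(0,3):SE a3@(1,0):SE a4@(1,1):NE a5@(0,0):SE a6@(0,0):W a7@(3,2):N a8@(0,3):W a9@(1,3):NE
t=2: a0@(0,3):NE a1@(0,3):NE a2@(1,0):SE a3@(2,1):SE a4@(0,2):NE a5@(1,1):SE a6@(1,1):SE a7@(2,2):N a8@(0,2):W a9@(2,0):SE
t=3: a0@(5,0):NE a1@(5,0):NE a2@(2,1):SE a3@(3,2):SE a4@(5,3):NE a5@(2,2):SE a6@(2,2):SE a7@(3,3):SE a8@(5,3):NE a9@(3,1):SE
t=4: a0@(4,1):NE a1@(4,1):NE a2@(3,2):SE a3@(4,3):SE a4@(4,0):NE a5@(3,3):SE a6@(3,3):SE a7@(4,0):SE a8@(4,0):NE a9@(4,2):SE
t=5: a0@(3,2):NE a1@(3,2):NE a2@(4,3):SE a3@(5,0):SE a4@(3,1):NE a5@(4,0):SE a6@(4,0):SE a7@(5,1):SE a8@(3,1):NE a9@(5,3):SE
t=6: a0@(2,3):NE a1@(2,3):NE a2@(5,0):SE a3@(0,1):SE a4@(2,2):NE a5@(5,1):SE a6@(5,1):SE a7@(0,2):SE a8@(2,2):NE a9@(0,0):SE

6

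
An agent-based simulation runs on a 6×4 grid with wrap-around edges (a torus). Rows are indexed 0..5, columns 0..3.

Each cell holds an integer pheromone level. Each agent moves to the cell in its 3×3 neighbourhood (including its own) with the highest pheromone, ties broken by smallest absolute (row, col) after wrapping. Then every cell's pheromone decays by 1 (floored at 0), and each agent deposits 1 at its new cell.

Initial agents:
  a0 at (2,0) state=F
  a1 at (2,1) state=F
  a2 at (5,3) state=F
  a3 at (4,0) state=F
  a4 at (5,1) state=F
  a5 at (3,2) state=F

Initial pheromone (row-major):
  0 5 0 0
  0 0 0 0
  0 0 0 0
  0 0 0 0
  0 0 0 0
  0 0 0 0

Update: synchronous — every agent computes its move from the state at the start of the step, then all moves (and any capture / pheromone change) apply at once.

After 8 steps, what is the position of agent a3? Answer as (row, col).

(0, 1)

t=1: a0@(1,0) a1@(1,0) a2@(0,0) a3@(3,0) a4@(0,1) a5@(2,1) | pheromone: 1 5 0 0 / 2 0 0 0 / 0 1 0 0 / 1 0 0 0 / 0 0 0 0 / 0 0 0 0
t=2: a0@(0,1) a1@(0,1) a2@(0,1) a3@(2,1) a4@(0,1) a5@(1,0) | pheromone: 0 8 0 0 / 2 0 0 0 / 0 1 0 0 / 0 0 0 0 / 0 0 0 0 / 0 0 0 0
t=3: a0@(0,1) a1@(0,1) a2@(0,1) a3@(1,0) a4@(0,1) a5@(0,1) | pheromone: 0 12 0 0 / 2 0 0 0 / 0 0 0 0 / 0 0 0 0 / 0 0 0 0 / 0 0 0 0
t=4: a0@(0,1) a1@(0,1) a2@(0,1) a3@(0,1) a4@(0,1) a5@(0,1) | pheromone: 0 17 0 0 / 1 0 0 0 / 0 0 0 0 / 0 0 0 0 / 0 0 0 0 / 0 0 0 0
t=5: a0@(0,1) a1@(0,1) a2@(0,1) a3@(0,1) a4@(0,1) a5@(0,1) | pheromone: 0 22 0 0 / 0 0 0 0 / 0 0 0 0 / 0 0 0 0 / 0 0 0 0 / 0 0 0 0
t=6: a0@(0,1) a1@(0,1) a2@(0,1) a3@(0,1) a4@(0,1) a5@(0,1) | pheromone: 0 27 0 0 / 0 0 0 0 / 0 0 0 0 / 0 0 0 0 / 0 0 0 0 / 0 0 0 0
t=7: a0@(0,1) a1@(0,1) a2@(0,1) a3@(0,1) a4@(0,1) a5@(0,1) | pheromone: 0 32 0 0 / 0 0 0 0 / 0 0 0 0 / 0 0 0 0 / 0 0 0 0 / 0 0 0 0
t=8: a0@(0,1) a1@(0,1) a2@(0,1) a3@(0,1) a4@(0,1) a5@(0,1) | pheromone: 0 37 0 0 / 0 0 0 0 / 0 0 0 0 / 0 0 0 0 / 0 0 0 0 / 0 0 0 0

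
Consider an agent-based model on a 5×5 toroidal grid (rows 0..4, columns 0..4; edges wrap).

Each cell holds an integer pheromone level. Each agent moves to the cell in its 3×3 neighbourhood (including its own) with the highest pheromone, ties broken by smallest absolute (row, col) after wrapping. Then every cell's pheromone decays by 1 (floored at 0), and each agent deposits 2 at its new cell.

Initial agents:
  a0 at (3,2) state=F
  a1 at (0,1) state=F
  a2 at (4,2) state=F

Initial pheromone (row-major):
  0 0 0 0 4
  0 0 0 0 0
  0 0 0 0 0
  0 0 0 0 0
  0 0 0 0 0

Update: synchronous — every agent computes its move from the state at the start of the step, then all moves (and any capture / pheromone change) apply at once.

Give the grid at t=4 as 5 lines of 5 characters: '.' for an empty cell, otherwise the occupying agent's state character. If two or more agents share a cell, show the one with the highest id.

t=1: a0@(2,1) a1@(0,0) a2@(0,1) | pheromone: 2 2 0 0 3 / 0 0 0 0 0 / 0 2 0 0 0 / 0 0 0 0 0 / 0 0 0 0 0
t=2: a0@(2,1) a1@(0,4) a2@(0,0) | pheromone: 3 1 0 0 4 / 0 0 0 0 0 / 0 3 0 0 0 / 0 0 0 0 0 / 0 0 0 0 0
t=3: a0@(2,1) a1@(0,4) a2@(0,4) | pheromone: 2 0 0 0 7 / 0 0 0 0 0 / 0 4 0 0 0 / 0 0 0 0 0 / 0 0 0 0 0
t=4: a0@(2,1) a1@(0,4) a2@(0,4) | pheromone: 1 0 0 0 10 / 0 0 0 0 0 / 0 5 0 0 0 / 0 0 0 0 0 / 0 0 0 0 0

....F
.....
.F...
.....
.....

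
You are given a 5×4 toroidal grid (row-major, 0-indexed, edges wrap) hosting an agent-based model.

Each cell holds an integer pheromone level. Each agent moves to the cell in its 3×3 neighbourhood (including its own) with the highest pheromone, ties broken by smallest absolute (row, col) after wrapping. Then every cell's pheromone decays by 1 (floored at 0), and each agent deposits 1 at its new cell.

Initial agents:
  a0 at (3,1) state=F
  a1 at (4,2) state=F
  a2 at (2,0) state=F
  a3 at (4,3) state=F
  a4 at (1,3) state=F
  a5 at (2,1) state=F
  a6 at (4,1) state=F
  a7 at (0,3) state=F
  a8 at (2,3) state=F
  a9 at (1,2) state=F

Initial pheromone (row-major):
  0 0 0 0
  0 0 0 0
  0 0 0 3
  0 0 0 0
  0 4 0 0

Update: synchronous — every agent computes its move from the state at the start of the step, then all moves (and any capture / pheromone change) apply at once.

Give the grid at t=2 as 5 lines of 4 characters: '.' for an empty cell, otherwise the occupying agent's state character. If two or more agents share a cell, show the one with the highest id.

....
....
...F
....
.F..

t=1: a0@(4,1) a1@(4,1) a2@(2,3) a3@(0,0) a4@(2,3) a5@(1,0) a6@(4,1) a7@(0,0) a8@(2,3) a9@(2,3) | pheromone: 2 0 0 0 / 1 0 0 0 / 0 0 0 6 / 0 0 0 0 / 0 6 0 0
t=2: a0@(4,1) a1@(4,1) a2@(2,3) a3@(4,1) a4@(2,3) a5@(2,3) a6@(4,1) a7@(4,1) a8@(2,3) a9@(2,3) | pheromone: 1 0 0 0 / 0 0 0 0 / 0 0 0 10 / 0 0 0 0 / 0 10 0 0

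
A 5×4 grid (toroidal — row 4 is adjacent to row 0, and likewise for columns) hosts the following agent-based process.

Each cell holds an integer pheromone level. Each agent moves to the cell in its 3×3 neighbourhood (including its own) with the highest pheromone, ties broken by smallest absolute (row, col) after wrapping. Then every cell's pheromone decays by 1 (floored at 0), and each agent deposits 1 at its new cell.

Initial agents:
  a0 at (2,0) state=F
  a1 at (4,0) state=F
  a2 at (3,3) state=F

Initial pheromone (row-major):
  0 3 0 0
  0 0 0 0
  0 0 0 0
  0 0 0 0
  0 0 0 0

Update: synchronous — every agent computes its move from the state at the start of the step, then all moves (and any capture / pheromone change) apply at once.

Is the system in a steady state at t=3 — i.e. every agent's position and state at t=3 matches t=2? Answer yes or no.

no

t=1: a0@(1,0) a1@(0,1) a2@(2,0) | pheromone: 0 3 0 0 / 1 0 0 0 / 1 0 0 0 / 0 0 0 0 / 0 0 0 0
t=2: a0@(0,1) a1@(0,1) a2@(1,0) | pheromone: 0 4 0 0 / 1 0 0 0 / 0 0 0 0 / 0 0 0 0 / 0 0 0 0
t=3: a0@(0,1) a1@(0,1) a2@(0,1) | pheromone: 0 6 0 0 / 0 0 0 0 / 0 0 0 0 / 0 0 0 0 / 0 0 0 0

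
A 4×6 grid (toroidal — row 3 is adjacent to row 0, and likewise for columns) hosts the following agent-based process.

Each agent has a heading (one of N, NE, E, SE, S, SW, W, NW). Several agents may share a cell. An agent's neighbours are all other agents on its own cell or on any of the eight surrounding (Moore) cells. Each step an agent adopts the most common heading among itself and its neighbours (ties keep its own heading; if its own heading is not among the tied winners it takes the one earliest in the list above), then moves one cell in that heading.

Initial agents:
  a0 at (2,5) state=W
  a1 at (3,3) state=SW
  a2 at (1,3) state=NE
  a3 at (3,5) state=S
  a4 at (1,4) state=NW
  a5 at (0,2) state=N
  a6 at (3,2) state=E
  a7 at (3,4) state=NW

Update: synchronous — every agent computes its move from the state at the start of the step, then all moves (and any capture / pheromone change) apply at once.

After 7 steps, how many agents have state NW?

8

t=1: a0@(1,4):NW a1@(0,2):SW a2@(0,4):NE a3@(0,5):S a4@(0,3):NW a5@(3,2):N a6@(3,3):E a7@(2,3):NW
t=2: a0@(0,3):NW a1@(1,1):SW a2@(3,3):NW a3@(1,5):S a4@(3,2):NW a5@(2,1):NW a6@(2,2):NW a7@(1,2):NW
t=3: a0@(3,2):NW a1@(0,0):NW a2@(2,2):NW a3@(2,5):S a4@(2,1):NW a5@(1,0):NW a6@(1,1):NW a7@(0,1):NW
t=4: a0@(2,1):NW a1@(3,5):NW a2@(1,1):NW a3@(3,5):S a4@(1,0):NW a5@(0,5):NW a6@(0,0):NW a7@(3,0):NW
t=5: a0@(1,0):NW a1@(2,4):NW a2@(0,0):NW a3@(2,4):NW a4@(0,5):NW a5@(3,4):NW a6@(3,5):NW a7@(2,5):NW
t=6: a0@(0,5):NW a1@(1,3):NW a2@(3,5):NW a3@(1,3):NW a4@(3,4):NW a5@(2,3):NW a6@(2,4):NW a7@(1,4):NW
t=7: a0@(3,4):NW a1@(0,2):NW a2@(2,4):NW a3@(0,2):NW a4@(2,3):NW a5@(1,2):NW a6@(1,3):NW a7@(0,3):NW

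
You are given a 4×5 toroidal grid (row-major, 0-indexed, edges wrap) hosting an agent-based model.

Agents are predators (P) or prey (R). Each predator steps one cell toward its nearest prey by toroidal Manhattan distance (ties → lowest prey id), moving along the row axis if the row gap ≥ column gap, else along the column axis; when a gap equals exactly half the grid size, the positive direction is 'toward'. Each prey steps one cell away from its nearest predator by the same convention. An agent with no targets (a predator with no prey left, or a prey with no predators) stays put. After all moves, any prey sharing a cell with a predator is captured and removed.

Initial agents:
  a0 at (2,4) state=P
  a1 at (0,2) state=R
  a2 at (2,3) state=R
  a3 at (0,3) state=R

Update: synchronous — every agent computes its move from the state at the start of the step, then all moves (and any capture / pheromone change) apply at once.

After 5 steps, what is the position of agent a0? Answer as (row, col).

t=1: a0@(2,3):P a1@(3,2):R a2@(2,2):R a3@(3,3):R
t=2: a0@(2,2):P a1@(0,2):R a2@(2,1):R a3@(0,3):R
t=3: a0@(2,1):P a1@(3,2):R a2@(2,0):R a3@(3,3):R
t=4: a0@(2,0):P a1@(0,2):R a2@(2,4):R a3@(3,4):R
t=5: a0@(2,4):P a1@(3,2):R a2@(2,3):R a3@(0,4):R

(2, 4)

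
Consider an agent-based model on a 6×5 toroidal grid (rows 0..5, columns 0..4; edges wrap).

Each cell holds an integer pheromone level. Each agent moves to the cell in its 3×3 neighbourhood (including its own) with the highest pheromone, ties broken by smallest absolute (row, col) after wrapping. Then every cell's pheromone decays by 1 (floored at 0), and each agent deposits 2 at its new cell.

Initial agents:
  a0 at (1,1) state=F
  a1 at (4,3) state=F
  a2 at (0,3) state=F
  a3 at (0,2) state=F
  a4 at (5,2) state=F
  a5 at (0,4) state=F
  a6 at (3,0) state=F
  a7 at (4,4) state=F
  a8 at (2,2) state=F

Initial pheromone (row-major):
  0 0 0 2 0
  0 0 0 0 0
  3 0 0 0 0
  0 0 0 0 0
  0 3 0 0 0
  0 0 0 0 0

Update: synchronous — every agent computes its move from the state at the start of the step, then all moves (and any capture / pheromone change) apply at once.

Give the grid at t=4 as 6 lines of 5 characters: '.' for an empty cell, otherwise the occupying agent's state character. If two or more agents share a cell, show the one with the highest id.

t=1: a0@(2,0) a1@(3,2) a2@(0,3) a3@(0,3) a4@(4,1) a5@(0,3) a6@(2,0) a7@(3,0) a8@(1,1) | pheromone: 0 0 0 7 0 / 0 2 0 0 0 / 6 0 0 0 0 / 2 0 2 0 0 / 0 4 0 0 0 / 0 0 0 0 0
t=2: a0@(2,0) a1@(4,1) a2@(0,3) a3@(0,3) a4@(4,1) a5@(0,3) a6@(2,0) a7@(2,0) a8@(2,0) | pheromone: 0 0 0 12 0 / 0 1 0 0 0 / 13 0 0 0 0 / 1 0 1 0 0 / 0 7 0 0 0 / 0 0 0 0 0
t=3: a0@(2,0) a1@(4,1) a2@(0,3) a3@(0,3) a4@(4,1) a5@(0,3) a6@(2,0) a7@(2,0) a8@(2,0) | pheromone: 0 0 0 17 0 / 0 0 0 0 0 / 20 0 0 0 0 / 0 0 0 0 0 / 0 10 0 0 0 / 0 0 0 0 0
t=4: a0@(2,0) a1@(4,1) a2@(0,3) a3@(0,3) a4@(4,1) a5@(0,3) a6@(2,0) a7@(2,0) a8@(2,0) | pheromone: 0 0 0 22 0 / 0 0 0 0 0 / 27 0 0 0 0 / 0 0 0 0 0 / 0 13 0 0 0 / 0 0 0 0 0

...F.
.....
F....
.....
.F...
.....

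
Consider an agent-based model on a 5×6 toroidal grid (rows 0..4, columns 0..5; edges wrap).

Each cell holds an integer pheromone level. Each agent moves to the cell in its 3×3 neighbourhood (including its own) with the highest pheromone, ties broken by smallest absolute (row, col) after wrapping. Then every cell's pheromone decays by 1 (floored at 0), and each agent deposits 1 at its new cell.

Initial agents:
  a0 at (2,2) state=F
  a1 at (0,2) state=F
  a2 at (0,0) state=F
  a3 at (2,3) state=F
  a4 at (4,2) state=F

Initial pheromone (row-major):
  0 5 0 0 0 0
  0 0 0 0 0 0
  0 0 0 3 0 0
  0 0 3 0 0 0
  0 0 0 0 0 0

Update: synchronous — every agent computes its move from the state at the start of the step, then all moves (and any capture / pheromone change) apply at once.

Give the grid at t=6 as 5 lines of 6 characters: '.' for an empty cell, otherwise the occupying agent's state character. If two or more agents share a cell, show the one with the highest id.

t=1: a0@(2,3) a1@(0,1) a2@(0,1) a3@(2,3) a4@(0,1) | pheromone: 0 7 0 0 0 0 / 0 0 0 0 0 0 / 0 0 0 4 0 0 / 0 0 2 0 0 0 / 0 0 0 0 0 0
t=2: a0@(2,3) a1@(0,1) a2@(0,1) a3@(2,3) a4@(0,1) | pheromone: 0 9 0 0 0 0 / 0 0 0 0 0 0 / 0 0 0 5 0 0 / 0 0 1 0 0 0 / 0 0 0 0 0 0
t=3: a0@(2,3) a1@(0,1) a2@(0,1) a3@(2,3) a4@(0,1) | pheromone: 0 11 0 0 0 0 / 0 0 0 0 0 0 / 0 0 0 6 0 0 / 0 0 0 0 0 0 / 0 0 0 0 0 0
t=4: a0@(2,3) a1@(0,1) a2@(0,1) a3@(2,3) a4@(0,1) | pheromone: 0 13 0 0 0 0 / 0 0 0 0 0 0 / 0 0 0 7 0 0 / 0 0 0 0 0 0 / 0 0 0 0 0 0
t=5: a0@(2,3) a1@(0,1) a2@(0,1) a3@(2,3) a4@(0,1) | pheromone: 0 15 0 0 0 0 / 0 0 0 0 0 0 / 0 0 0 8 0 0 / 0 0 0 0 0 0 / 0 0 0 0 0 0
t=6: a0@(2,3) a1@(0,1) a2@(0,1) a3@(2,3) a4@(0,1) | pheromone: 0 17 0 0 0 0 / 0 0 0 0 0 0 / 0 0 0 9 0 0 / 0 0 0 0 0 0 / 0 0 0 0 0 0

.F....
......
...F..
......
......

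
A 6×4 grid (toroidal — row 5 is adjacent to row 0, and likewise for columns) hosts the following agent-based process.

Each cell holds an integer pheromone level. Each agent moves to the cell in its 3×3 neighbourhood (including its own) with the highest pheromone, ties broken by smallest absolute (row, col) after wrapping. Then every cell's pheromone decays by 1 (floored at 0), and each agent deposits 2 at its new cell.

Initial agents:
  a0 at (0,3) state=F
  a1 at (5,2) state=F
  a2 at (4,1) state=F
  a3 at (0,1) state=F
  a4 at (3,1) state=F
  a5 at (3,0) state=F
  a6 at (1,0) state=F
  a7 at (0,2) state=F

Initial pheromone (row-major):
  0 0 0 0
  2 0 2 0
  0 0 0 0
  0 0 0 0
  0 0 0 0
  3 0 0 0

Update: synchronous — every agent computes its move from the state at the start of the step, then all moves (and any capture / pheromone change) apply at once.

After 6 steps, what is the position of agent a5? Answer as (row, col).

(2, 0)

t=1: a0@(5,0) a1@(0,1) a2@(5,0) a3@(5,0) a4@(2,0) a5@(2,0) a6@(1,0) a7@(1,2) | pheromone: 0 2 0 0 / 3 0 3 0 / 4 0 0 0 / 0 0 0 0 / 0 0 0 0 / 8 0 0 0
t=2: a0@(5,0) a1@(5,0) a2@(5,0) a3@(5,0) a4@(2,0) a5@(2,0) a6@(2,0) a7@(1,2) | pheromone: 0 1 0 0 / 2 0 4 0 / 9 0 0 0 / 0 0 0 0 / 0 0 0 0 / 15 0 0 0
t=3: a0@(5,0) a1@(5,0) a2@(5,0) a3@(5,0) a4@(2,0) a5@(2,0) a6@(2,0) a7@(1,2) | pheromone: 0 0 0 0 / 1 0 5 0 / 14 0 0 0 / 0 0 0 0 / 0 0 0 0 / 22 0 0 0
t=4: a0@(5,0) a1@(5,0) a2@(5,0) a3@(5,0) a4@(2,0) a5@(2,0) a6@(2,0) a7@(1,2) | pheromone: 0 0 0 0 / 0 0 6 0 / 19 0 0 0 / 0 0 0 0 / 0 0 0 0 / 29 0 0 0
t=5: a0@(5,0) a1@(5,0) a2@(5,0) a3@(5,0) a4@(2,0) a5@(2,0) a6@(2,0) a7@(1,2) | pheromone: 0 0 0 0 / 0 0 7 0 / 24 0 0 0 / 0 0 0 0 / 0 0 0 0 / 36 0 0 0
t=6: a0@(5,0) a1@(5,0) a2@(5,0) a3@(5,0) a4@(2,0) a5@(2,0) a6@(2,0) a7@(1,2) | pheromone: 0 0 0 0 / 0 0 8 0 / 29 0 0 0 / 0 0 0 0 / 0 0 0 0 / 43 0 0 0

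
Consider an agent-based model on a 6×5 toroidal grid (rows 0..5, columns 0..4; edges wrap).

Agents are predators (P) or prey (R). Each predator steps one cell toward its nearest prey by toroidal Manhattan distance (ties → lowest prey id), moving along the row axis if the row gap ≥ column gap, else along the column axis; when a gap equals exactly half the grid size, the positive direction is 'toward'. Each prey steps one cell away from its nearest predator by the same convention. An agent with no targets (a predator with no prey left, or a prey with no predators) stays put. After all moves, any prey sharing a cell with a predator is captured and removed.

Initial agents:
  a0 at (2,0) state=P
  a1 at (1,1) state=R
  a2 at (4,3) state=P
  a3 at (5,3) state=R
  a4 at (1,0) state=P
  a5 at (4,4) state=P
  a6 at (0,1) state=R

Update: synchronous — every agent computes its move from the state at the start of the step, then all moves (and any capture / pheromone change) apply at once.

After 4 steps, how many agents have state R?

3

t=1: a0@(1,0):P a1@(1,2):R a2@(5,3):P a3@(0,3):R a4@(1,1):P a5@(5,4):P a6@(5,1):R
t=2: a0@(1,1):P a1@(1,3):R a2@(0,3):P a3@(1,3):R a4@(1,2):P a5@(0,4):P a6@(5,0):R
t=3: a0@(1,2):P a1@(2,3):R a2@(1,3):P a3@(2,3):R a4@(1,3):P a5@(1,4):P a6@(4,0):R
t=4: a0@(2,2):P a1@(3,3):R a2@(2,3):P a3@(3,3):R a4@(2,3):P a5@(2,4):P a6@(3,0):R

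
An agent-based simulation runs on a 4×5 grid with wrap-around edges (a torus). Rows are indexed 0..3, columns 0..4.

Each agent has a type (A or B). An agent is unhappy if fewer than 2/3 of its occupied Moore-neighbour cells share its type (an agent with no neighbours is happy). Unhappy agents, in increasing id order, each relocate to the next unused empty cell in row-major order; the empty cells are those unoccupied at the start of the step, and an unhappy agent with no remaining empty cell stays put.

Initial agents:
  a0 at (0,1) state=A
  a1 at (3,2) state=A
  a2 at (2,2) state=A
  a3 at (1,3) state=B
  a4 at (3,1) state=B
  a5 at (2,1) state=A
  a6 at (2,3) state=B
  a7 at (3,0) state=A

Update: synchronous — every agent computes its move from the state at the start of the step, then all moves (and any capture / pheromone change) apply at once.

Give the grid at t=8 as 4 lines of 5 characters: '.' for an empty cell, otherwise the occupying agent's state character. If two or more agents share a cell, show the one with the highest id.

t=1: a0@(0,1):A a1@(0,0):A a2@(0,2):A a3@(0,3):B a4@(0,4):B a5@(2,1):A a6@(1,0):B a7@(3,0):A
t=2: a0@(0,1):A a1@(1,1):A a2@(1,2):A a3@(1,3):B a4@(1,4):B a5@(2,0):A a6@(2,2):B a7@(3,0):A
t=3: a0@(0,1):A a1@(1,1):A a2@(0,0):A a3@(1,3):B a4@(0,2):B a5@(2,0):A a6@(0,3):B a7@(3,0):A
t=4: a0@(0,1):A a1@(1,1):A a2@(0,0):A a3@(1,3):B a4@(0,4):B a5@(2,0):A a6@(0,3):B a7@(3,0):A
t=5: a0@(0,1):A a1@(1,1):A a2@(0,0):A a3@(1,3):B a4@(0,2):B a5@(2,0):A a6@(0,3):B a7@(3,0):A
t=6: a0@(0,1):A a1@(1,1):A a2@(0,0):A a3@(1,3):B a4@(0,4):B a5@(2,0):A a6@(0,3):B a7@(3,0):A
t=7: a0@(0,1):A a1@(1,1):A a2@(0,0):A a3@(1,3):B a4@(0,2):B a5@(2,0):A a6@(0,3):B a7@(3,0):A
t=8: a0@(0,1):A a1@(1,1):A a2@(0,0):A a3@(1,3):B a4@(0,4):B a5@(2,0):A a6@(0,3):B a7@(3,0):A

AA.BB
.A.B.
A....
A....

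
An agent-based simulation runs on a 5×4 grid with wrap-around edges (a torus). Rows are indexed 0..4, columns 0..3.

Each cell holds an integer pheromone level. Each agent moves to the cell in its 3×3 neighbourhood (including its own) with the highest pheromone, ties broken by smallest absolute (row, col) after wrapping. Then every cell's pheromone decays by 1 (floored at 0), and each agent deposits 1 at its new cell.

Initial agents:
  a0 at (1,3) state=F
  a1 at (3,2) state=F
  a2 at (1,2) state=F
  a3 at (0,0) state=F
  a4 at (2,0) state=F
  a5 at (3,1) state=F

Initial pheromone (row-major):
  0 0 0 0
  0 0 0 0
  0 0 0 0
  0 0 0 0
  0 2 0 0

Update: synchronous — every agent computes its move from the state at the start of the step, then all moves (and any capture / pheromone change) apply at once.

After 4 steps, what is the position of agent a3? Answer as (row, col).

t=1: a0@(0,0) a1@(4,1) a2@(0,1) a3@(4,1) a4@(1,0) a5@(4,1) | pheromone: 1 1 0 0 / 1 0 0 0 / 0 0 0 0 / 0 0 0 0 / 0 4 0 0
t=2: a0@(4,1) a1@(4,1) a2@(4,1) a3@(4,1) a4@(0,0) a5@(4,1) | pheromone: 1 0 0 0 / 0 0 0 0 / 0 0 0 0 / 0 0 0 0 / 0 8 0 0
t=3: a0@(4,1) a1@(4,1) a2@(4,1) a3@(4,1) a4@(4,1) a5@(4,1) | pheromone: 0 0 0 0 / 0 0 0 0 / 0 0 0 0 / 0 0 0 0 / 0 13 0 0
t=4: a0@(4,1) a1@(4,1) a2@(4,1) a3@(4,1) a4@(4,1) a5@(4,1) | pheromone: 0 0 0 0 / 0 0 0 0 / 0 0 0 0 / 0 0 0 0 / 0 18 0 0

(4, 1)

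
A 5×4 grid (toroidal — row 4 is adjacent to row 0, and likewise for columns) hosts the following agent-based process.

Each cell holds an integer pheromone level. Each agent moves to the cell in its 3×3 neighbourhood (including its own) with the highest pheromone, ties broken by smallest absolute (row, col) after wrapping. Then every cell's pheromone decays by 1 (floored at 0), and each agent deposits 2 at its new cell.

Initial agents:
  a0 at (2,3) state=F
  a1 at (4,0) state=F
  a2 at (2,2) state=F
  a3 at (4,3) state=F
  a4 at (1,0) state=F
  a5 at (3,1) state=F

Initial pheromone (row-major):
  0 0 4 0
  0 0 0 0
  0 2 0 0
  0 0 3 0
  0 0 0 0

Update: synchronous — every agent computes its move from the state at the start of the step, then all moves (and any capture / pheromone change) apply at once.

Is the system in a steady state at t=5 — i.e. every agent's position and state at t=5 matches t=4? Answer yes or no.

t=1: a0@(3,2) a1@(0,0) a2@(3,2) a3@(0,2) a4@(2,1) a5@(3,2) | pheromone: 2 0 5 0 / 0 0 0 0 / 0 3 0 0 / 0 0 8 0 / 0 0 0 0
t=2: a0@(3,2) a1@(0,0) a2@(3,2) a3@(0,2) a4@(3,2) a5@(3,2) | pheromone: 3 0 6 0 / 0 0 0 0 / 0 2 0 0 / 0 0 15 0 / 0 0 0 0
t=3: a0@(3,2) a1@(0,0) a2@(3,2) a3@(0,2) a4@(3,2) a5@(3,2) | pheromone: 4 0 7 0 / 0 0 0 0 / 0 1 0 0 / 0 0 22 0 / 0 0 0 0
t=4: a0@(3,2) a1@(0,0) a2@(3,2) a3@(0,2) a4@(3,2) a5@(3,2) | pheromone: 5 0 8 0 / 0 0 0 0 / 0 0 0 0 / 0 0 29 0 / 0 0 0 0
t=5: a0@(3,2) a1@(0,0) a2@(3,2) a3@(0,2) a4@(3,2) a5@(3,2) | pheromone: 6 0 9 0 / 0 0 0 0 / 0 0 0 0 / 0 0 36 0 / 0 0 0 0

yes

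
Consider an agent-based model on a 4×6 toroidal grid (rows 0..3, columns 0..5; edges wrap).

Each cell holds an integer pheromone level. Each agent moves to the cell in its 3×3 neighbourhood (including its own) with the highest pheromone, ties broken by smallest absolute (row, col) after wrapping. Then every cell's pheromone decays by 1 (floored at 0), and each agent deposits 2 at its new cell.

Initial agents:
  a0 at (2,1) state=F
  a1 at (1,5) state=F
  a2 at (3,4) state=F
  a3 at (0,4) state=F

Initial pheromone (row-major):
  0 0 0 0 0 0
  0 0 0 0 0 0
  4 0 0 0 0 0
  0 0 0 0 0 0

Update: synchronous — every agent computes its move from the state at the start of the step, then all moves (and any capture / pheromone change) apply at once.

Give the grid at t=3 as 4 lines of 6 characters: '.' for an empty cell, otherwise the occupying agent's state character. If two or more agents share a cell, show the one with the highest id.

t=1: a0@(2,0) a1@(2,0) a2@(0,3) a3@(0,3) | pheromone: 0 0 0 4 0 0 / 0 0 0 0 0 0 / 7 0 0 0 0 0 / 0 0 0 0 0 0
t=2: a0@(2,0) a1@(2,0) a2@(0,3) a3@(0,3) | pheromone: 0 0 0 7 0 0 / 0 0 0 0 0 0 / 10 0 0 0 0 0 / 0 0 0 0 0 0
t=3: a0@(2,0) a1@(2,0) a2@(0,3) a3@(0,3) | pheromone: 0 0 0 10 0 0 / 0 0 0 0 0 0 / 13 0 0 0 0 0 / 0 0 0 0 0 0

...F..
......
F.....
......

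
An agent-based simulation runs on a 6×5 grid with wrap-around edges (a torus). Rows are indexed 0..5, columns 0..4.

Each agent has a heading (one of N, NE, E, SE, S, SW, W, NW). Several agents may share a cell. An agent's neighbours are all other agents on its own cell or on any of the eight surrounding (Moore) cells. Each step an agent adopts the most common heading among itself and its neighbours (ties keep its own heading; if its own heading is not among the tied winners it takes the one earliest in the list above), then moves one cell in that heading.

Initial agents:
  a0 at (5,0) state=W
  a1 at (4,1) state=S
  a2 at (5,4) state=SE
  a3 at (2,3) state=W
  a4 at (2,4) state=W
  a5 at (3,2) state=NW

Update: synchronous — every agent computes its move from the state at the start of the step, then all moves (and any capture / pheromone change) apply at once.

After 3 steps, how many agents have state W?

t=1: a0@(5,4):W a1@(5,1):S a2@(0,0):SE a3@(2,2):W a4@(2,3):W a5@(2,1):NW
t=2: a0@(5,3):W a1@(0,1):S a2@(1,1):SE a3@(2,1):W a4@(2,2):W a5@(1,0):NW
t=3: a0@(5,2):W a1@(1,1):S a2@(1,0):W a3@(2,0):W a4@(2,1):W a5@(0,4):NW

4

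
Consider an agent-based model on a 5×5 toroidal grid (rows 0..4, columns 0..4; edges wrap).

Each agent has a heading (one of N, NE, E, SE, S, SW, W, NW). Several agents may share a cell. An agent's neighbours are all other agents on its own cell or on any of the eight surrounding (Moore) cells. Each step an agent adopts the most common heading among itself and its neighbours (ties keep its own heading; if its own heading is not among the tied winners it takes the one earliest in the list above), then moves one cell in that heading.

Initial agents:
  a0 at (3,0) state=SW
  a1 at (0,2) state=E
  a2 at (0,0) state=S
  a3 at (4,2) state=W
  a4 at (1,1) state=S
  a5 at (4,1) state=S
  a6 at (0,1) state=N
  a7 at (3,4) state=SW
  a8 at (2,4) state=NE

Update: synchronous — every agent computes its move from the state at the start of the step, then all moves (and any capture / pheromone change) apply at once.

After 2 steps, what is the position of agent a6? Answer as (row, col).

(2, 1)

t=1: a0@(4,4):SW a1@(1,2):S a2@(1,0):S a3@(4,1):W a4@(2,1):S a5@(0,1):S a6@(1,1):S a7@(4,3):SW a8@(3,3):SW
t=2: a0@(0,3):SW a1@(2,2):S a2@(2,0):S a3@(4,0):W a4@(3,1):S a5@(1,1):S a6@(2,1):S a7@(0,2):SW a8@(4,2):SW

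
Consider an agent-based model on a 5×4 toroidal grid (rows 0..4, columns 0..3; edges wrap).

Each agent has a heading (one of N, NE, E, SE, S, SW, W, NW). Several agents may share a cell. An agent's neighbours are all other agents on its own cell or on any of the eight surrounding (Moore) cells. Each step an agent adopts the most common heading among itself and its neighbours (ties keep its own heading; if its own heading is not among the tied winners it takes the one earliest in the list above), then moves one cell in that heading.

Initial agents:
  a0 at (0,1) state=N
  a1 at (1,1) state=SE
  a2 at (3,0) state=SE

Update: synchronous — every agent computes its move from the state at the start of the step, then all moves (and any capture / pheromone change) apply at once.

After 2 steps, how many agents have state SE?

t=1: a0@(4,1):N a1@(2,2):SE a2@(4,1):SE
t=2: a0@(3,1):N a1@(3,3):SE a2@(0,2):SE

2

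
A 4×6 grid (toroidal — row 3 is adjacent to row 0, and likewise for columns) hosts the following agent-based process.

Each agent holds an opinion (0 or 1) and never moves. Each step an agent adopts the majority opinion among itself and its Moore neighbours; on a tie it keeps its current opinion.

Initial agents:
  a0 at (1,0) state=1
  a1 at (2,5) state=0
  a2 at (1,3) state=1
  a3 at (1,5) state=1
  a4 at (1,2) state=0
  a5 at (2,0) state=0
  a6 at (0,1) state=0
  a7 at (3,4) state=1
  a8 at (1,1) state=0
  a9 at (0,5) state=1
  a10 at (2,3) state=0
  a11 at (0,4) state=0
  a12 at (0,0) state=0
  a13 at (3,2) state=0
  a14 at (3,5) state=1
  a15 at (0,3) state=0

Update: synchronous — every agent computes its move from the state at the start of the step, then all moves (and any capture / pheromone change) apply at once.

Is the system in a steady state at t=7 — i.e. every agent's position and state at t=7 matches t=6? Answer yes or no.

yes

t=1: a0@(1,0):0 a1@(2,5):1 a2@(1,3):0 a3@(1,5):0 a4@(1,2):0 a5@(2,0):0 a6@(0,1):0 a7@(3,4):0 a8@(1,1):0 a9@(0,5):1 a10@(2,3):0 a11@(0,4):1 a12@(0,0):1 a13@(3,2):0 a14@(3,5):0 a15@(0,3):0
t=2: a0@(1,0):0 a1@(2,5):0 a2@(1,3):0 a3@(1,5):1 a4@(1,2):0 a5@(2,0):0 a6@(0,1):0 a7@(3,4):0 a8@(1,1):0 a9@(0,5):0 a10@(2,3):0 a11@(0,4):0 a12@(0,0):0 a13@(3,2):0 a14@(3,5):1 a15@(0,3):0
t=3: a0@(1,0):0 a1@(2,5):0 a2@(1,3):0 a3@(1,5):0 a4@(1,2):0 a5@(2,0):0 a6@(0,1):0 a7@(3,4):0 a8@(1,1):0 a9@(0,5):0 a10@(2,3):0 a11@(0,4):0 a12@(0,0):0 a13@(3,2):0 a14@(3,5):0 a15@(0,3):0
t=4: (unchanged — steady state)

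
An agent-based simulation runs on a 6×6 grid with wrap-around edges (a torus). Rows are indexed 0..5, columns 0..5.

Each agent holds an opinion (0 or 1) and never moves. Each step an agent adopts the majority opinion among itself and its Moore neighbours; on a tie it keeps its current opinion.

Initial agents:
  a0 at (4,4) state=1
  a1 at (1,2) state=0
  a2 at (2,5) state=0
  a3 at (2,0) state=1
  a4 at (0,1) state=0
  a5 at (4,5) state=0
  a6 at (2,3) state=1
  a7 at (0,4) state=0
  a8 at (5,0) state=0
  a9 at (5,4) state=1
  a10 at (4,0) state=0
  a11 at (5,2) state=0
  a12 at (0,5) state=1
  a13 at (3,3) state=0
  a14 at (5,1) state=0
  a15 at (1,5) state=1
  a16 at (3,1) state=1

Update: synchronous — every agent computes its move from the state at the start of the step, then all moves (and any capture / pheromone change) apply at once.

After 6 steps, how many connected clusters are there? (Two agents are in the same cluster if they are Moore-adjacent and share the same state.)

2

t=1: a0@(4,4):1 a1@(1,2):0 a2@(2,5):1 a3@(2,0):1 a4@(0,1):0 a5@(4,5):0 a6@(2,3):0 a7@(0,4):1 a8@(5,0):0 a9@(5,4):1 a10@(4,0):0 a11@(5,2):0 a12@(0,5):1 a13@(3,3):1 a14@(5,1):0 a15@(1,5):1 a16@(3,1):1
t=2: (unchanged — steady state)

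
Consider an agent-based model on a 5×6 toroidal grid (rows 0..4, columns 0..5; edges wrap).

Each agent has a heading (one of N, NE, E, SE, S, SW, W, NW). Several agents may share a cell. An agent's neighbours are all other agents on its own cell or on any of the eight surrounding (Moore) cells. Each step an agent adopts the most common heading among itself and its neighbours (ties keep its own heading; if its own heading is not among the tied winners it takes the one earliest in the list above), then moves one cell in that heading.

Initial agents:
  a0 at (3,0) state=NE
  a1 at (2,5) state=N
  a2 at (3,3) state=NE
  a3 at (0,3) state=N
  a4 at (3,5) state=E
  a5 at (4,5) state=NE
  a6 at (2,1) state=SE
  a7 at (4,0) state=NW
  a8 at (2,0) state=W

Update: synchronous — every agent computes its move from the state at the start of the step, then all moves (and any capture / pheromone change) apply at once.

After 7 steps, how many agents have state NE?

9

t=1: a0@(2,1):NE a1@(1,5):N a2@(2,4):NE a3@(4,3):N a4@(2,0):NE a5@(3,0):NE a6@(3,2):SE a7@(3,1):NE a8@(2,5):W
t=2: a0@(1,2):NE a1@(0,0):NE a2@(1,5):NE a3@(3,3):N a4@(1,1):NE a5@(2,1):NE a6@(2,3):NE a7@(2,2):NE a8@(1,0):NE
t=3: a0@(0,3):NE a1@(4,1):NE a2@(0,0):NE a3@(2,4):NE a4@(0,2):NE a5@(1,2):NE a6@(1,4):NE a7@(1,3):NE a8@(0,1):NE
t=4: a0@(4,4):NE a1@(3,2):NE a2@(4,1):NE a3@(1,5):NE a4@(4,3):NE a5@(0,3):NE a6@(0,5):NE a7@(0,4):NE a8@(4,2):NE
t=5: a0@(3,5):NE a1@(2,3):NE a2@(3,2):NE a3@(0,0):NE a4@(3,4):NE a5@(4,4):NE a6@(4,0):NE a7@(4,5):NE a8@(3,3):NE
t=6: a0@(2,0):NE a1@(1,4):NE a2@(2,3):NE a3@(4,1):NE a4@(2,5):NE a5@(3,5):NE a6@(3,1):NE a7@(3,0):NE a8@(2,4):NE
t=7: a0@(1,1):NE a1@(0,5):NE a2@(1,4):NE a3@(3,2):NE a4@(1,0):NE a5@(2,0):NE a6@(2,2):NE a7@(2,1):NE a8@(1,5):NE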